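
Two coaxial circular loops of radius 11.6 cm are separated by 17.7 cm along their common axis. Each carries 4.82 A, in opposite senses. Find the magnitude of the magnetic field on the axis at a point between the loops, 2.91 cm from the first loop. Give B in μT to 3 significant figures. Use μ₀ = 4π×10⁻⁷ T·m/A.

B ≈ 17.7 μT

Each loop contributes B = μ₀IR²/[2(R²+z²)^(3/2)] on the axis, with z measured from that loop.
Loop 1 (z = 0.0291 m): B₁ = 2.38×10⁻⁵ T. Loop 2 (z = 0.1479 m): B₂ = 6.14×10⁻⁶ T.
The fields oppose: B = |B₁ − B₂| = 1.77×10⁻⁵ T.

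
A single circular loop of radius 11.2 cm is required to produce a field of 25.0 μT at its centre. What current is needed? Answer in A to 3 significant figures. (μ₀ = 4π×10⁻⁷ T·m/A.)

At the centre of a circular loop B = μ₀I/(2R), so I = 2RB/μ₀.
With R = 0.112 m, I = 2 × 0.112 × 2.50×10⁻⁵ / (4π×10⁻⁷) = 4.46 A.

I ≈ 4.46 A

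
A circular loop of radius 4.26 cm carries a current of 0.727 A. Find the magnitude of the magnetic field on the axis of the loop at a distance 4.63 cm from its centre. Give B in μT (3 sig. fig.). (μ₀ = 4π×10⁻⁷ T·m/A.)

B ≈ 3.33 μT

On the axis of a circular loop, B = μ₀IR² / [2(R²+z²)^(3/2)].
R² + z² = (0.0426)² + (0.0463)² = 0.003958 m², and (R²+z²)^(3/2) = 2.49×10⁻⁴ m³.
B = (4π×10⁻⁷ × 0.727 × 0.001815) / (2 × 2.49×10⁻⁴) = 3.33×10⁻⁶ T.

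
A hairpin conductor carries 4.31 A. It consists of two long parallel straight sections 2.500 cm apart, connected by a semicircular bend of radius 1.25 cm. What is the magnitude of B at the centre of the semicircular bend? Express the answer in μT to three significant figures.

The semicircular arc contributes B_arc = μ₀I·π/(4πR) = μ₀I/(4R) = 1.08×10⁻⁴ T.
Each semi-infinite lead is at perpendicular distance R = 0.0125 m from the centre, with the perpendicular foot at its near end, so it contributes μ₀I/(4πR); both point the same way, together 6.90×10⁻⁵ T.
Arc and leads all point the same direction: B = 1.08×10⁻⁴ + 6.90×10⁻⁵ = 1.77×10⁻⁴ T.

B ≈ 177 μT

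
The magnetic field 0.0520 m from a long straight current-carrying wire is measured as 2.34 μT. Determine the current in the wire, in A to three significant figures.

For a long straight wire B = μ₀I/(2πd), so I = 2πdB/μ₀.
I = 2π × 0.052 × 2.34×10⁻⁶ / (4π×10⁻⁷) = 0.608 A.

I ≈ 0.608 A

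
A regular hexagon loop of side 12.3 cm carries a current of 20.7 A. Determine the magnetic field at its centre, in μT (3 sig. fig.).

B ≈ 117 μT

Each side is a finite straight segment at perpendicular distance d = a/(2 tan(π/6)) = 0.1065 m from the centre, with end-angles ±π/6.
One side contributes B₁ = (μ₀I/4πd)·2 sin(π/6) = 1.94×10⁻⁵ T.
All 6 sides add in the same direction: B = 6 × 1.94×10⁻⁵ = 1.17×10⁻⁴ T.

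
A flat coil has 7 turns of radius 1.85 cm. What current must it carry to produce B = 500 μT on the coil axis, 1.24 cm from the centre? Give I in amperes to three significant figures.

For an N-turn coil, B = Nμ₀IR²/[2(R²+z²)^(3/2)] with R = 0.0185 m, z = 0.0124 m, so I = 2B(R²+z²)^(3/2)/(Nμ₀R²) = 2 × 5.00×10⁻⁴ × 1.10×10⁻⁵ / (7 × 4π×10⁻⁷ × 0.0003423) = 3.67 A.

I ≈ 3.67 A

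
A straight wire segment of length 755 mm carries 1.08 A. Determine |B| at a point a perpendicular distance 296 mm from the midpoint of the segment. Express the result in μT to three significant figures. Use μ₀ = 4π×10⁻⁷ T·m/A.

For a finite straight segment, B = (μ₀I/4πd)(sinθ₁ + sinθ₂), where θ₁, θ₂ are the angles from the perpendicular to each end.
The perpendicular from the point meets the wire at its midpoint, so each end is L/2 = 0.3775 m away along the wire.
sinθ₁ = 0.3775/√(0.3775²+0.296²) = 0.7869; sinθ₂ = 0.3775/√(0.3775²+0.296²) = 0.7869.
B = (4π×10⁻⁷ × 1.08) / (4π × 0.296) × (0.7869 + 0.7869) = 5.74×10⁻⁷ T.

B ≈ 0.574 μT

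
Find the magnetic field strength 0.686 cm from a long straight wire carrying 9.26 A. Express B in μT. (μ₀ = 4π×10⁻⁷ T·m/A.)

For an infinitely long straight wire, B = μ₀I/(2πd).
B = (4π×10⁻⁷ × 9.26) / (2π × 0.00686) = 2.70×10⁻⁴ T.

B ≈ 270 μT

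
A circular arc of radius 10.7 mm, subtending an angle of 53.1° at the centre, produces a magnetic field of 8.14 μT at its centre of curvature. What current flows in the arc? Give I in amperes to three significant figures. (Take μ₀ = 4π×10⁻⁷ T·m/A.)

I ≈ 0.940 A

For a circular arc, B = μ₀Iφ/(4πR) with φ in radians; here φ = 0.9268 rad.
So I = 4πRB/(μ₀φ) = 4π × 0.0107 × 8.14×10⁻⁶ / (4π×10⁻⁷ × 0.9268) = 0.940 A.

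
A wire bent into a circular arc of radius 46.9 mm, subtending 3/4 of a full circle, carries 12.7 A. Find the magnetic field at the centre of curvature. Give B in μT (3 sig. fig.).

B ≈ 128 μT

The Biot–Savart field of a circular arc at its centre is B = μ₀Iφ/(4πR), with φ = 4.712 rad.
B = (4π×10⁻⁷ × 12.7 × 4.712) / (4π × 0.0469) = 1.28×10⁻⁴ T.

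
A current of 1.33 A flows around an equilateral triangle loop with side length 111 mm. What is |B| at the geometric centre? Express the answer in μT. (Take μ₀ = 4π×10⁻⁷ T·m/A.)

Each side is a finite straight segment at perpendicular distance d = a/(2 tan(π/3)) = 0.03204 m from the centre, with end-angles ±π/3.
One side contributes B₁ = (μ₀I/4πd)·2 sin(π/3) = 7.19×10⁻⁶ T.
All 3 sides add in the same direction: B = 3 × 7.19×10⁻⁶ = 2.16×10⁻⁵ T.

B ≈ 21.6 μT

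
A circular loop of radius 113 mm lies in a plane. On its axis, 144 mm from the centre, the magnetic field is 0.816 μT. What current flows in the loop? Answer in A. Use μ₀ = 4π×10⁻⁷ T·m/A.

On the axis of a loop, B = μ₀IR²/[2(R²+z²)^(3/2)], so I = 2B(R²+z²)^(3/2)/(μ₀R²).
R² + z² = 0.01277 + 0.02074 = 0.03351 m²; raised to 3/2 gives 6.13×10⁻³ m³.
I = 2 × 8.16×10⁻⁷ × 6.13×10⁻³ / (1.26×10⁻⁶ × 0.01277) = 0.624 A.

I ≈ 0.624 A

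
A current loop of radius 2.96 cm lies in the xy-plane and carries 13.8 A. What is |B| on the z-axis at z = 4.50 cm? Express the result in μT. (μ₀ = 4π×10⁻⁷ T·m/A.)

B ≈ 48.6 μT

On the axis of a circular loop, B = μ₀IR² / [2(R²+z²)^(3/2)].
R² + z² = (0.0296)² + (0.045)² = 0.002901 m², and (R²+z²)^(3/2) = 1.56×10⁻⁴ m³.
B = (4π×10⁻⁷ × 13.8 × 0.0008762) / (2 × 1.56×10⁻⁴) = 4.86×10⁻⁵ T.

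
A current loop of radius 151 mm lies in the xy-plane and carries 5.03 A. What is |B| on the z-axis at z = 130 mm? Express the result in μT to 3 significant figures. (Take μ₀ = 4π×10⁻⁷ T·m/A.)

B ≈ 9.11 μT

On the axis of a circular loop, B = μ₀IR² / [2(R²+z²)^(3/2)].
R² + z² = (0.151)² + (0.13)² = 0.0397 m², and (R²+z²)^(3/2) = 7.91×10⁻³ m³.
B = (4π×10⁻⁷ × 5.03 × 0.0228) / (2 × 7.91×10⁻³) = 9.11×10⁻⁶ T.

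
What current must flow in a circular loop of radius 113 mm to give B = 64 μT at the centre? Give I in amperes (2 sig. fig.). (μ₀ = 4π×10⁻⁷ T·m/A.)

At the centre of a circular loop B = μ₀I/(2R), so I = 2RB/μ₀.
With R = 0.113 m, I = 2 × 0.113 × 6.40×10⁻⁵ / (4π×10⁻⁷) = 11.5 A.

I ≈ 12 A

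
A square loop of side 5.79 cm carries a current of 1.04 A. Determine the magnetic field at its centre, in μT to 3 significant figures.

B ≈ 20.3 μT

Each side is a finite straight segment at perpendicular distance d = a/(2 tan(π/4)) = 0.02895 m from the centre, with end-angles ±π/4.
One side contributes B₁ = (μ₀I/4πd)·2 sin(π/4) = 5.08×10⁻⁶ T.
All 4 sides add in the same direction: B = 4 × 5.08×10⁻⁶ = 2.03×10⁻⁵ T.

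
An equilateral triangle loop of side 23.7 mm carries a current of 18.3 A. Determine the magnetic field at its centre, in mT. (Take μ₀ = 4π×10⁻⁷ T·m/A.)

B ≈ 1.39 mT

Each side is a finite straight segment at perpendicular distance d = a/(2 tan(π/3)) = 0.006842 m from the centre, with end-angles ±π/3.
One side contributes B₁ = (μ₀I/4πd)·2 sin(π/3) = 4.63×10⁻⁴ T.
All 3 sides add in the same direction: B = 3 × 4.63×10⁻⁴ = 1.39×10⁻³ T.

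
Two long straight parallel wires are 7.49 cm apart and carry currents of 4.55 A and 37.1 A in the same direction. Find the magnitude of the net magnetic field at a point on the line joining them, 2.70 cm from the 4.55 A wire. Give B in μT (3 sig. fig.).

B ≈ 121 μT

Each long wire gives B = μ₀I/(2πd). Distances are d₁ = 0.027 m and d₂ = 0.0479 m.
B₁ = 3.37×10⁻⁵ T, B₂ = 1.55×10⁻⁴ T.
Between parallel currents the two contributions point in opposite directions, so they subtract. B = |B₁ − B₂| = |3.37×10⁻⁵ − 1.55×10⁻⁴| = 1.21×10⁻⁴ T.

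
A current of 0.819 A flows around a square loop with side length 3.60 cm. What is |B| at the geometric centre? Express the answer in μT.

Each side is a finite straight segment at perpendicular distance d = a/(2 tan(π/4)) = 0.018 m from the centre, with end-angles ±π/4.
One side contributes B₁ = (μ₀I/4πd)·2 sin(π/4) = 6.43×10⁻⁶ T.
All 4 sides add in the same direction: B = 4 × 6.43×10⁻⁶ = 2.57×10⁻⁵ T.

B ≈ 25.7 μT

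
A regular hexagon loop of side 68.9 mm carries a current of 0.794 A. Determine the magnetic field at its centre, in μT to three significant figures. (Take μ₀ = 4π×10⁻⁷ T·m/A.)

Each side is a finite straight segment at perpendicular distance d = a/(2 tan(π/6)) = 0.05967 m from the centre, with end-angles ±π/6.
One side contributes B₁ = (μ₀I/4πd)·2 sin(π/6) = 1.33×10⁻⁶ T.
All 6 sides add in the same direction: B = 6 × 1.33×10⁻⁶ = 7.98×10⁻⁶ T.

B ≈ 7.98 μT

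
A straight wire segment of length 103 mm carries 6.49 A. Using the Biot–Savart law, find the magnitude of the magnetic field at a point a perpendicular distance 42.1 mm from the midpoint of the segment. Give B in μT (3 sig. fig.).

B ≈ 23.9 μT

For a finite straight segment, B = (μ₀I/4πd)(sinθ₁ + sinθ₂), where θ₁, θ₂ are the angles from the perpendicular to each end.
The perpendicular from the point meets the wire at its midpoint, so each end is L/2 = 0.0515 m away along the wire.
sinθ₁ = 0.0515/√(0.0515²+0.0421²) = 0.7742; sinθ₂ = 0.0515/√(0.0515²+0.0421²) = 0.7742.
B = (4π×10⁻⁷ × 6.49) / (4π × 0.0421) × (0.7742 + 0.7742) = 2.39×10⁻⁵ T.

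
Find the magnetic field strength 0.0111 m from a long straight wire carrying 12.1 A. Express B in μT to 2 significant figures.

For an infinitely long straight wire, B = μ₀I/(2πd).
B = (4π×10⁻⁷ × 12.1) / (2π × 0.0111) = 2.18×10⁻⁴ T.

B ≈ 220 μT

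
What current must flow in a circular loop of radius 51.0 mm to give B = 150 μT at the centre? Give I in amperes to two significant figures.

At the centre of a circular loop B = μ₀I/(2R), so I = 2RB/μ₀.
With R = 0.051 m, I = 2 × 0.051 × 1.50×10⁻⁴ / (4π×10⁻⁷) = 12.2 A.

I ≈ 12 A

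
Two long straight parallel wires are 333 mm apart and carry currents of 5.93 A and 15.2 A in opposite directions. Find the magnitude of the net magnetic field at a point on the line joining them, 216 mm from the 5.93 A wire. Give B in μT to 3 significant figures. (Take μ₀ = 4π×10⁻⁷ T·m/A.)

B ≈ 31.5 μT

Each long wire gives B = μ₀I/(2πd). Distances are d₁ = 0.216 m and d₂ = 0.117 m.
B₁ = 5.49×10⁻⁶ T, B₂ = 2.60×10⁻⁵ T.
Between antiparallel currents both contributions point the same way, so they add. B = B₁ + B₂ = 5.49×10⁻⁶ + 2.60×10⁻⁵ = 3.15×10⁻⁵ T.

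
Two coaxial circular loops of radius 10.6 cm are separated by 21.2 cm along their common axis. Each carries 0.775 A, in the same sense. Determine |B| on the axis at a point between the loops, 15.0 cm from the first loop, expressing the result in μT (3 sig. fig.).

B ≈ 3.84 μT

Each loop contributes B = μ₀IR²/[2(R²+z²)^(3/2)] on the axis, with z measured from that loop.
Loop 1 (z = 0.15 m): B₁ = 8.83×10⁻⁷ T. Loop 2 (z = 0.062 m): B₂ = 2.95×10⁻⁶ T.
The fields add: B = B₁ + B₂ = 3.84×10⁻⁶ T.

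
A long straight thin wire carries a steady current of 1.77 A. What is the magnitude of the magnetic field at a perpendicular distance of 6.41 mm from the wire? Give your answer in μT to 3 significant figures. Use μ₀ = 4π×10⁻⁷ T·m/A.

For an infinitely long straight wire, B = μ₀I/(2πd).
B = (4π×10⁻⁷ × 1.77) / (2π × 0.00641) = 5.52×10⁻⁵ T.

B ≈ 55.2 μT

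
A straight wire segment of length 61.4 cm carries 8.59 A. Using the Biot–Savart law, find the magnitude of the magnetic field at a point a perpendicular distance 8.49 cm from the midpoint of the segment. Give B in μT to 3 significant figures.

B ≈ 19.5 μT

For a finite straight segment, B = (μ₀I/4πd)(sinθ₁ + sinθ₂), where θ₁, θ₂ are the angles from the perpendicular to each end.
The perpendicular from the point meets the wire at its midpoint, so each end is L/2 = 0.307 m away along the wire.
sinθ₁ = 0.307/√(0.307²+0.0849²) = 0.9638; sinθ₂ = 0.307/√(0.307²+0.0849²) = 0.9638.
B = (4π×10⁻⁷ × 8.59) / (4π × 0.0849) × (0.9638 + 0.9638) = 1.95×10⁻⁵ T.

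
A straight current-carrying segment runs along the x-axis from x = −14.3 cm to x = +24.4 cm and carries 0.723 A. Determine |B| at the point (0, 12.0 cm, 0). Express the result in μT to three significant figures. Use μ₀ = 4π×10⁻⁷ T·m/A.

For a finite straight segment, B = (μ₀I/4πd)(sinθ₁ + sinθ₂), where θ₁, θ₂ are the angles from the perpendicular to each end.
The perpendicular distance is d = 0.12 m; the end-offsets along the wire are a = 0.143 m and b = 0.244 m.
sinθ₁ = 0.143/√(0.143²+0.12²) = 0.7660; sinθ₂ = 0.244/√(0.244²+0.12²) = 0.8973.
B = (4π×10⁻⁷ × 0.723) / (4π × 0.12) × (0.7660 + 0.8973) = 1.00×10⁻⁶ T.

B ≈ 1.00 μT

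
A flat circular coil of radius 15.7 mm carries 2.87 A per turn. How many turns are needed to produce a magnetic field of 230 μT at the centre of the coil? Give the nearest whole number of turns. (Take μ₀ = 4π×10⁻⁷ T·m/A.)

For an N-turn coil, B = Nμ₀I/(2R). A single turn gives B₁ = 1.15×10⁻⁴ T with R = 0.0157 m.
N = B/B₁ = 2.30×10⁻⁴ / 1.15×10⁻⁴ = 2.00.

N = 2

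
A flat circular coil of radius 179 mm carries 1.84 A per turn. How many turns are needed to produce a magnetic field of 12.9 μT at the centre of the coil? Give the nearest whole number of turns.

For an N-turn coil, B = Nμ₀I/(2R). A single turn gives B₁ = 6.46×10⁻⁶ T with R = 0.179 m.
N = B/B₁ = 1.29×10⁻⁵ / 6.46×10⁻⁶ = 2.00.

N = 2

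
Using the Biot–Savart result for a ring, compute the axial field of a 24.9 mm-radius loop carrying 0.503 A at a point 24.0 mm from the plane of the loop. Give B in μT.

On the axis of a circular loop, B = μ₀IR² / [2(R²+z²)^(3/2)].
R² + z² = (0.0249)² + (0.024)² = 0.001196 m², and (R²+z²)^(3/2) = 4.14×10⁻⁵ m³.
B = (4π×10⁻⁷ × 0.503 × 0.00062) / (2 × 4.14×10⁻⁵) = 4.74×10⁻⁶ T.

B ≈ 4.74 μT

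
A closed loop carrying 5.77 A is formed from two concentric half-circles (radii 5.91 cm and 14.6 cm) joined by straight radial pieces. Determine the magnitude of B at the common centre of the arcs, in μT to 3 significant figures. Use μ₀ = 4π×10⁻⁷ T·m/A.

B ≈ 18.3 μT

The radial connectors point toward the centre, so dl × r̂ = 0 and they contribute nothing.
Each semicircle gives μ₀I/(4R): inner arc 3.07×10⁻⁵ T, outer arc 1.24×10⁻⁵ T.
The two arcs carry current in opposite angular senses, so their fields oppose: B = |3.07×10⁻⁵ − 1.24×10⁻⁵| = 1.83×10⁻⁵ T.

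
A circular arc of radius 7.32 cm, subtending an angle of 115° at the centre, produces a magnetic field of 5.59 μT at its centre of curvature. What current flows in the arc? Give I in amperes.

I ≈ 2.04 A

For a circular arc, B = μ₀Iφ/(4πR) with φ in radians; here φ = 2.007 rad.
So I = 4πRB/(μ₀φ) = 4π × 0.0732 × 5.59×10⁻⁶ / (4π×10⁻⁷ × 2.007) = 2.04 A.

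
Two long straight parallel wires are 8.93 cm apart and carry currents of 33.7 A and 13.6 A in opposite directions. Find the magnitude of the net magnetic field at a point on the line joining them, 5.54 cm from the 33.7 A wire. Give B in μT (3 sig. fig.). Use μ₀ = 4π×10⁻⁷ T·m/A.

Each long wire gives B = μ₀I/(2πd). Distances are d₁ = 0.0554 m and d₂ = 0.0339 m.
B₁ = 1.22×10⁻⁴ T, B₂ = 8.02×10⁻⁵ T.
Between antiparallel currents both contributions point the same way, so they add. B = B₁ + B₂ = 1.22×10⁻⁴ + 8.02×10⁻⁵ = 2.02×10⁻⁴ T.

B ≈ 202 μT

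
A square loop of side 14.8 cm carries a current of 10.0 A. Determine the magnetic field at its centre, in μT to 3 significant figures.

Each side is a finite straight segment at perpendicular distance d = a/(2 tan(π/4)) = 0.074 m from the centre, with end-angles ±π/4.
One side contributes B₁ = (μ₀I/4πd)·2 sin(π/4) = 1.91×10⁻⁵ T.
All 4 sides add in the same direction: B = 4 × 1.91×10⁻⁵ = 7.64×10⁻⁵ T.

B ≈ 76.4 μT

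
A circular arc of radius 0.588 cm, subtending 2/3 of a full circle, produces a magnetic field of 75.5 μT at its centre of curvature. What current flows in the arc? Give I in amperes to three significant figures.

For a circular arc, B = μ₀Iφ/(4πR) with φ in radians; here φ = 4.189 rad.
So I = 4πRB/(μ₀φ) = 4π × 0.00588 × 7.55×10⁻⁵ / (4π×10⁻⁷ × 4.189) = 1.06 A.

I ≈ 1.06 A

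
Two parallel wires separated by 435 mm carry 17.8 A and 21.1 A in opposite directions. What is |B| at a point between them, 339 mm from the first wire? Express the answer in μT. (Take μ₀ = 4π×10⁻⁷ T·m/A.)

Each long wire gives B = μ₀I/(2πd). Distances are d₁ = 0.339 m and d₂ = 0.096 m.
B₁ = 1.05×10⁻⁵ T, B₂ = 4.40×10⁻⁵ T.
Between antiparallel currents both contributions point the same way, so they add. B = B₁ + B₂ = 1.05×10⁻⁵ + 4.40×10⁻⁵ = 5.45×10⁻⁵ T.

B ≈ 54.5 μT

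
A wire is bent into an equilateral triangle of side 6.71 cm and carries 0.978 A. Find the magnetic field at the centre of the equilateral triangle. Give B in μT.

B ≈ 26.2 μT

Each side is a finite straight segment at perpendicular distance d = a/(2 tan(π/3)) = 0.01937 m from the centre, with end-angles ±π/3.
One side contributes B₁ = (μ₀I/4πd)·2 sin(π/3) = 8.75×10⁻⁶ T.
All 3 sides add in the same direction: B = 3 × 8.75×10⁻⁶ = 2.62×10⁻⁵ T.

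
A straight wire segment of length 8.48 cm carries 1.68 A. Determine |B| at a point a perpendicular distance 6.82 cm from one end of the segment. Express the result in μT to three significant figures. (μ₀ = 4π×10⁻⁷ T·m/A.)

For a finite straight segment, B = (μ₀I/4πd)(sinθ₁ + sinθ₂), where θ₁, θ₂ are the angles from the perpendicular to each end.
The perpendicular foot is at one end, so the two end-offsets along the wire are 0 and L = 0.0848 m.
sinθ₁ = 0/√(0²+0.0682²) = 0.0000; sinθ₂ = 0.0848/√(0.0848²+0.0682²) = 0.7793.
B = (4π×10⁻⁷ × 1.68) / (4π × 0.0682) × (0.0000 + 0.7793) = 1.92×10⁻⁶ T.

B ≈ 1.92 μT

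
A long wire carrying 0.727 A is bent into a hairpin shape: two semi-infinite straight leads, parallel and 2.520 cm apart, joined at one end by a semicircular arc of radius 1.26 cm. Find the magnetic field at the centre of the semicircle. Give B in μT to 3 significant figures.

B ≈ 29.7 μT

The semicircular arc contributes B_arc = μ₀I·π/(4πR) = μ₀I/(4R) = 1.81×10⁻⁵ T.
Each semi-infinite lead is at perpendicular distance R = 0.0126 m from the centre, with the perpendicular foot at its near end, so it contributes μ₀I/(4πR); both point the same way, together 1.15×10⁻⁵ T.
Arc and leads all point the same direction: B = 1.81×10⁻⁵ + 1.15×10⁻⁵ = 2.97×10⁻⁵ T.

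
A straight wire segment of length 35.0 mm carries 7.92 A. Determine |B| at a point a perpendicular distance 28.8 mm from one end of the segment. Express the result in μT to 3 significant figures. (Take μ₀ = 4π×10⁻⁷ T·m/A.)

For a finite straight segment, B = (μ₀I/4πd)(sinθ₁ + sinθ₂), where θ₁, θ₂ are the angles from the perpendicular to each end.
The perpendicular foot is at one end, so the two end-offsets along the wire are 0 and L = 0.035 m.
sinθ₁ = 0/√(0²+0.0288²) = 0.0000; sinθ₂ = 0.035/√(0.035²+0.0288²) = 0.7722.
B = (4π×10⁻⁷ × 7.92) / (4π × 0.0288) × (0.0000 + 0.7722) = 2.12×10⁻⁵ T.

B ≈ 21.2 μT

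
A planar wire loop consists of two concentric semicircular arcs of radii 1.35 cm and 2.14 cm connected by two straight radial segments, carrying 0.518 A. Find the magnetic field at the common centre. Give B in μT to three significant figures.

The radial connectors point toward the centre, so dl × r̂ = 0 and they contribute nothing.
Each semicircle gives μ₀I/(4R): inner arc 1.21×10⁻⁵ T, outer arc 7.60×10⁻⁶ T.
The two arcs carry current in opposite angular senses, so their fields oppose: B = |1.21×10⁻⁵ − 7.60×10⁻⁶| = 4.45×10⁻⁶ T.

B ≈ 4.45 μT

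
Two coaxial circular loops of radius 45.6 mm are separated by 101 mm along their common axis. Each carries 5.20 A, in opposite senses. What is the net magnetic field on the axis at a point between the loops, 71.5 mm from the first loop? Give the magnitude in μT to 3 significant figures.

Each loop contributes B = μ₀IR²/[2(R²+z²)^(3/2)] on the axis, with z measured from that loop.
Loop 1 (z = 0.0715 m): B₁ = 1.11×10⁻⁵ T. Loop 2 (z = 0.0295 m): B₂ = 4.24×10⁻⁵ T.
The fields oppose: B = |B₁ − B₂| = 3.13×10⁻⁵ T.

B ≈ 31.3 μT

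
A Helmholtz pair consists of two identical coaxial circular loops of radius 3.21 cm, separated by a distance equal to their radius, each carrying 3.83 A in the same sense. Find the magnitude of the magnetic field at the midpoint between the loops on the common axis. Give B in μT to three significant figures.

B ≈ 107 μT

Each loop contributes B = μ₀IR²/[2(R²+z²)^(3/2)] on the axis, with z measured from that loop.
Loop 1 (z = 0.01605 m): B₁ = 5.36×10⁻⁵ T. Loop 2 (z = 0.01605 m): B₂ = 5.36×10⁻⁵ T.
The fields add: B = B₁ + B₂ = 1.07×10⁻⁴ T.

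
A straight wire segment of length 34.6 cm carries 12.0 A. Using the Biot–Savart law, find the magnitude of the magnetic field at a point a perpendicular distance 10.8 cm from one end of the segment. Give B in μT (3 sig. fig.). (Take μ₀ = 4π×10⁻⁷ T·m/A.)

B ≈ 10.6 μT

For a finite straight segment, B = (μ₀I/4πd)(sinθ₁ + sinθ₂), where θ₁, θ₂ are the angles from the perpendicular to each end.
The perpendicular foot is at one end, so the two end-offsets along the wire are 0 and L = 0.346 m.
sinθ₁ = 0/√(0²+0.108²) = 0.0000; sinθ₂ = 0.346/√(0.346²+0.108²) = 0.9546.
B = (4π×10⁻⁷ × 12.0) / (4π × 0.108) × (0.0000 + 0.9546) = 1.06×10⁻⁵ T.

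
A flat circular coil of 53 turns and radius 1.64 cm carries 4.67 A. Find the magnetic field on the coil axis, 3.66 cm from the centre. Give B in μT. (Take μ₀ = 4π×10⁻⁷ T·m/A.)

B ≈ 648 μT

For an N-turn flat coil, B = Nμ₀IR²/[2(R²+z²)^(3/2)] with R = 0.0164 m, z = 0.0366 m.
B = 53 × 1.22×10⁻⁵ T = 6.48×10⁻⁴ T.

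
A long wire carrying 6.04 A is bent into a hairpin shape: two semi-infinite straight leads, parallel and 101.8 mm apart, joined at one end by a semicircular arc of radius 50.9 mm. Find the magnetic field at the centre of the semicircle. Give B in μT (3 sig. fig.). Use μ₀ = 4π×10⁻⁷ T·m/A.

B ≈ 61.0 μT

The semicircular arc contributes B_arc = μ₀I·π/(4πR) = μ₀I/(4R) = 3.73×10⁻⁵ T.
Each semi-infinite lead is at perpendicular distance R = 0.0509 m from the centre, with the perpendicular foot at its near end, so it contributes μ₀I/(4πR); both point the same way, together 2.37×10⁻⁵ T.
Arc and leads all point the same direction: B = 3.73×10⁻⁵ + 2.37×10⁻⁵ = 6.10×10⁻⁵ T.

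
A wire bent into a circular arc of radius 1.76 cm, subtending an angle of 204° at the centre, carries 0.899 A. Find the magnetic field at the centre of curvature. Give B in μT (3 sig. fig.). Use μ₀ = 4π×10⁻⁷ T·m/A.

The Biot–Savart field of a circular arc at its centre is B = μ₀Iφ/(4πR), with φ = 3.56 rad.
B = (4π×10⁻⁷ × 0.899 × 3.56) / (4π × 0.0176) = 1.82×10⁻⁵ T.

B ≈ 18.2 μT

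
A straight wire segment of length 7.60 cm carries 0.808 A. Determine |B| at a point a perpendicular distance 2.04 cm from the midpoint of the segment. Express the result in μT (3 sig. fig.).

For a finite straight segment, B = (μ₀I/4πd)(sinθ₁ + sinθ₂), where θ₁, θ₂ are the angles from the perpendicular to each end.
The perpendicular from the point meets the wire at its midpoint, so each end is L/2 = 0.038 m away along the wire.
sinθ₁ = 0.038/√(0.038²+0.0204²) = 0.8811; sinθ₂ = 0.038/√(0.038²+0.0204²) = 0.8811.
B = (4π×10⁻⁷ × 0.808) / (4π × 0.0204) × (0.8811 + 0.8811) = 6.98×10⁻⁶ T.

B ≈ 6.98 μT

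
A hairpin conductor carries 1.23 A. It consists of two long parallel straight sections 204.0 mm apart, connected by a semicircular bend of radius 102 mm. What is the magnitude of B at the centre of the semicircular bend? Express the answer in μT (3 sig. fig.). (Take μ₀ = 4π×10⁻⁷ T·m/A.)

The semicircular arc contributes B_arc = μ₀I·π/(4πR) = μ₀I/(4R) = 3.79×10⁻⁶ T.
Each semi-infinite lead is at perpendicular distance R = 0.102 m from the centre, with the perpendicular foot at its near end, so it contributes μ₀I/(4πR); both point the same way, together 2.41×10⁻⁶ T.
Arc and leads all point the same direction: B = 3.79×10⁻⁶ + 2.41×10⁻⁶ = 6.20×10⁻⁶ T.

B ≈ 6.20 μT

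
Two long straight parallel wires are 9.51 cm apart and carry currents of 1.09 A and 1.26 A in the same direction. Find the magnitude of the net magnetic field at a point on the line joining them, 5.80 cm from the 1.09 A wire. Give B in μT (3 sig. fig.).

B ≈ 3.03 μT

Each long wire gives B = μ₀I/(2πd). Distances are d₁ = 0.058 m and d₂ = 0.0371 m.
B₁ = 3.76×10⁻⁶ T, B₂ = 6.79×10⁻⁶ T.
Between parallel currents the two contributions point in opposite directions, so they subtract. B = |B₁ − B₂| = |3.76×10⁻⁶ − 6.79×10⁻⁶| = 3.03×10⁻⁶ T.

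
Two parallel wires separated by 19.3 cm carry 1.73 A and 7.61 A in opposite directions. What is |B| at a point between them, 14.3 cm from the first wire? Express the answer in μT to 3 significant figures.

Each long wire gives B = μ₀I/(2πd). Distances are d₁ = 0.143 m and d₂ = 0.05 m.
B₁ = 2.42×10⁻⁶ T, B₂ = 3.04×10⁻⁵ T.
Between antiparallel currents both contributions point the same way, so they add. B = B₁ + B₂ = 2.42×10⁻⁶ + 3.04×10⁻⁵ = 3.29×10⁻⁵ T.

B ≈ 32.9 μT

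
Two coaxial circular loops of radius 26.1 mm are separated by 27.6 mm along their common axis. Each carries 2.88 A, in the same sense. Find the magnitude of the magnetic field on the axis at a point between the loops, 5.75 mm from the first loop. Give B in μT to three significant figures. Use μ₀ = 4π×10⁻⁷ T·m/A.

B ≈ 95.8 μT

Each loop contributes B = μ₀IR²/[2(R²+z²)^(3/2)] on the axis, with z measured from that loop.
Loop 1 (z = 0.00575 m): B₁ = 6.46×10⁻⁵ T. Loop 2 (z = 0.02185 m): B₂ = 3.13×10⁻⁵ T.
The fields add: B = B₁ + B₂ = 9.58×10⁻⁵ T.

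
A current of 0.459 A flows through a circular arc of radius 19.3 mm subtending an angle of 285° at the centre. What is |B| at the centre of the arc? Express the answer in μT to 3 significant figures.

The Biot–Savart field of a circular arc at its centre is B = μ₀Iφ/(4πR), with φ = 4.974 rad.
B = (4π×10⁻⁷ × 0.459 × 4.974) / (4π × 0.0193) = 1.18×10⁻⁵ T.

B ≈ 11.8 μT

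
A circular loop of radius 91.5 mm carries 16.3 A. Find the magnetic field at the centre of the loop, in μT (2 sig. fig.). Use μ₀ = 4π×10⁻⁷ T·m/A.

At the centre of a circular loop the Biot–Savart law gives B = μ₀I/(2R).
B = (4π×10⁻⁷ × 16.3) / (2 × 0.0915) = 1.12×10⁻⁴ T.

B ≈ 110 μT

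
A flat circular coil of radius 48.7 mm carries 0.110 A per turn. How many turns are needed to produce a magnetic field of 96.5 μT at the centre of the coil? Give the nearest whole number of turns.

For an N-turn coil, B = Nμ₀I/(2R). A single turn gives B₁ = 1.42×10⁻⁶ T with R = 0.0487 m.
N = B/B₁ = 9.65×10⁻⁵ / 1.42×10⁻⁶ = 68.00.

N = 68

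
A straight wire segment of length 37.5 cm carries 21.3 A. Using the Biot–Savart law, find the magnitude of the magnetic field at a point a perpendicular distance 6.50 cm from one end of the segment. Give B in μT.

For a finite straight segment, B = (μ₀I/4πd)(sinθ₁ + sinθ₂), where θ₁, θ₂ are the angles from the perpendicular to each end.
The perpendicular foot is at one end, so the two end-offsets along the wire are 0 and L = 0.375 m.
sinθ₁ = 0/√(0²+0.065²) = 0.0000; sinθ₂ = 0.375/√(0.375²+0.065²) = 0.9853.
B = (4π×10⁻⁷ × 21.3) / (4π × 0.065) × (0.0000 + 0.9853) = 3.23×10⁻⁵ T.

B ≈ 32.3 μT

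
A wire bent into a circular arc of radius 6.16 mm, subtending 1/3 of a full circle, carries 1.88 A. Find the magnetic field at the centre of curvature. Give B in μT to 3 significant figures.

B ≈ 63.9 μT

The Biot–Savart field of a circular arc at its centre is B = μ₀Iφ/(4πR), with φ = 2.094 rad.
B = (4π×10⁻⁷ × 1.88 × 2.094) / (4π × 0.00616) = 6.39×10⁻⁵ T.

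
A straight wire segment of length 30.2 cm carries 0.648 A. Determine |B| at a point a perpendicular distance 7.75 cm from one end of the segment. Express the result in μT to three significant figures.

B ≈ 0.810 μT

For a finite straight segment, B = (μ₀I/4πd)(sinθ₁ + sinθ₂), where θ₁, θ₂ are the angles from the perpendicular to each end.
The perpendicular foot is at one end, so the two end-offsets along the wire are 0 and L = 0.302 m.
sinθ₁ = 0/√(0²+0.0775²) = 0.0000; sinθ₂ = 0.302/√(0.302²+0.0775²) = 0.9686.
B = (4π×10⁻⁷ × 0.648) / (4π × 0.0775) × (0.0000 + 0.9686) = 8.10×10⁻⁷ T.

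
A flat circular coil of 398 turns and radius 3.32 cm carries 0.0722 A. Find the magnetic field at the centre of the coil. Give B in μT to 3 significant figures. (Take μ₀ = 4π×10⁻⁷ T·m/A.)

For an N-turn flat coil, B = Nμ₀I/(2R) with R = 0.0332 m.
B = 398 × 1.37×10⁻⁶ T = 5.44×10⁻⁴ T.

B ≈ 544 μT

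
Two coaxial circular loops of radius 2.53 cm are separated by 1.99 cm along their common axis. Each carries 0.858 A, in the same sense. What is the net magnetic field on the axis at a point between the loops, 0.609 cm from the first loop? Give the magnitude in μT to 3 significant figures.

B ≈ 34.0 μT

Each loop contributes B = μ₀IR²/[2(R²+z²)^(3/2)] on the axis, with z measured from that loop.
Loop 1 (z = 0.00609 m): B₁ = 1.96×10⁻⁵ T. Loop 2 (z = 0.01381 m): B₂ = 1.44×10⁻⁵ T.
The fields add: B = B₁ + B₂ = 3.40×10⁻⁵ T.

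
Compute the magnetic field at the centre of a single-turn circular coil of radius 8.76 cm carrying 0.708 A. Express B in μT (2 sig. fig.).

B ≈ 5.1 μT

At the centre of a circular loop the Biot–Savart law gives B = μ₀I/(2R).
B = (4π×10⁻⁷ × 0.708) / (2 × 0.0876) = 5.08×10⁻⁶ T.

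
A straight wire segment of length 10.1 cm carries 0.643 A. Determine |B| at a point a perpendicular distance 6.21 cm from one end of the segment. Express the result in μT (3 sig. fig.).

B ≈ 0.882 μT

For a finite straight segment, B = (μ₀I/4πd)(sinθ₁ + sinθ₂), where θ₁, θ₂ are the angles from the perpendicular to each end.
The perpendicular foot is at one end, so the two end-offsets along the wire are 0 and L = 0.101 m.
sinθ₁ = 0/√(0²+0.0621²) = 0.0000; sinθ₂ = 0.101/√(0.101²+0.0621²) = 0.8519.
B = (4π×10⁻⁷ × 0.643) / (4π × 0.0621) × (0.0000 + 0.8519) = 8.82×10⁻⁷ T.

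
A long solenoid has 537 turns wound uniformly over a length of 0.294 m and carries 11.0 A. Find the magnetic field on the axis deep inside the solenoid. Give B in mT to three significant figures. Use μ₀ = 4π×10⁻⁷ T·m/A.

Inside a long solenoid, B = μ₀nI with n = 1827 turns/m.
B = 4π×10⁻⁷ × 1827 × 11.0 = 2.52×10⁻² T.

B ≈ 25.2 mT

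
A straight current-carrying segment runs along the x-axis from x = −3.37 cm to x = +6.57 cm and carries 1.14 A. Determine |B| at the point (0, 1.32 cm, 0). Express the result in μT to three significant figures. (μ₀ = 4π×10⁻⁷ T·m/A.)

For a finite straight segment, B = (μ₀I/4πd)(sinθ₁ + sinθ₂), where θ₁, θ₂ are the angles from the perpendicular to each end.
The perpendicular distance is d = 0.0132 m; the end-offsets along the wire are a = 0.0337 m and b = 0.0657 m.
sinθ₁ = 0.0337/√(0.0337²+0.0132²) = 0.9311; sinθ₂ = 0.0657/√(0.0657²+0.0132²) = 0.9804.
B = (4π×10⁻⁷ × 1.14) / (4π × 0.0132) × (0.9311 + 0.9804) = 1.65×10⁻⁵ T.

B ≈ 16.5 μT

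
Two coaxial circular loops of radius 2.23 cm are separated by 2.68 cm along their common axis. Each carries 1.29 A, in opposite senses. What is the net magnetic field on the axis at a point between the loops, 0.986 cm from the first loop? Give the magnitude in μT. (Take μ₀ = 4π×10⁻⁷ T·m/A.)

B ≈ 9.45 μT

Each loop contributes B = μ₀IR²/[2(R²+z²)^(3/2)] on the axis, with z measured from that loop.
Loop 1 (z = 0.00986 m): B₁ = 2.78×10⁻⁵ T. Loop 2 (z = 0.01694 m): B₂ = 1.84×10⁻⁵ T.
The fields oppose: B = |B₁ − B₂| = 9.45×10⁻⁶ T.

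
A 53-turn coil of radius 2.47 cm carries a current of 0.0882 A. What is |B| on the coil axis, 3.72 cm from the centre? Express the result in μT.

B ≈ 20.1 μT

For an N-turn flat coil, B = Nμ₀IR²/[2(R²+z²)^(3/2)] with R = 0.0247 m, z = 0.0372 m.
B = 53 × 3.80×10⁻⁷ T = 2.01×10⁻⁵ T.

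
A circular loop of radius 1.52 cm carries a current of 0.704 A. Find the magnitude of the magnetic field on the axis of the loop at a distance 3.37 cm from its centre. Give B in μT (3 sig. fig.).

On the axis of a circular loop, B = μ₀IR² / [2(R²+z²)^(3/2)].
R² + z² = (0.0152)² + (0.0337)² = 0.001367 m², and (R²+z²)^(3/2) = 5.05×10⁻⁵ m³.
B = (4π×10⁻⁷ × 0.704 × 0.000231) / (2 × 5.05×10⁻⁵) = 2.02×10⁻⁶ T.

B ≈ 2.02 μT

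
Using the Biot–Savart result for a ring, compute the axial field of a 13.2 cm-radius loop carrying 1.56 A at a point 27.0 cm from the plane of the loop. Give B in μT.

B ≈ 0.629 μT

On the axis of a circular loop, B = μ₀IR² / [2(R²+z²)^(3/2)].
R² + z² = (0.132)² + (0.27)² = 0.09032 m², and (R²+z²)^(3/2) = 2.71×10⁻² m³.
B = (4π×10⁻⁷ × 1.56 × 0.01742) / (2 × 2.71×10⁻²) = 6.29×10⁻⁷ T.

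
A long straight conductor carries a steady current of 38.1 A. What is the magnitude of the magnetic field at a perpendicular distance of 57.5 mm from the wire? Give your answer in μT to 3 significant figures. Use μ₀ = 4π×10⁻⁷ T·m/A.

B ≈ 133 μT

For an infinitely long straight wire, B = μ₀I/(2πd).
B = (4π×10⁻⁷ × 38.1) / (2π × 0.0575) = 1.33×10⁻⁴ T.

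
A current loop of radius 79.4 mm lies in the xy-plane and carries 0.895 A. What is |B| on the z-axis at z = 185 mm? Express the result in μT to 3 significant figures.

B ≈ 0.434 μT

On the axis of a circular loop, B = μ₀IR² / [2(R²+z²)^(3/2)].
R² + z² = (0.0794)² + (0.185)² = 0.04053 m², and (R²+z²)^(3/2) = 8.16×10⁻³ m³.
B = (4π×10⁻⁷ × 0.895 × 0.006304) / (2 × 8.16×10⁻³) = 4.34×10⁻⁷ T.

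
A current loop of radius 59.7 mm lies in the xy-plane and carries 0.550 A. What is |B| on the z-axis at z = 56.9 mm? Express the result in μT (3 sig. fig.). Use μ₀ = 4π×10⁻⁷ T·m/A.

B ≈ 2.20 μT

On the axis of a circular loop, B = μ₀IR² / [2(R²+z²)^(3/2)].
R² + z² = (0.0597)² + (0.0569)² = 0.006802 m², and (R²+z²)^(3/2) = 5.61×10⁻⁴ m³.
B = (4π×10⁻⁷ × 0.550 × 0.003564) / (2 × 5.61×10⁻⁴) = 2.20×10⁻⁶ T.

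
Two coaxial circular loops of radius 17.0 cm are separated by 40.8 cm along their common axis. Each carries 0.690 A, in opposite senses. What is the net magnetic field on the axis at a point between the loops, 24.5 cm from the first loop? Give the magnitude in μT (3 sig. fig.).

B ≈ 0.487 μT

Each loop contributes B = μ₀IR²/[2(R²+z²)^(3/2)] on the axis, with z measured from that loop.
Loop 1 (z = 0.245 m): B₁ = 4.72×10⁻⁷ T. Loop 2 (z = 0.163 m): B₂ = 9.59×10⁻⁷ T.
The fields oppose: B = |B₁ − B₂| = 4.87×10⁻⁷ T.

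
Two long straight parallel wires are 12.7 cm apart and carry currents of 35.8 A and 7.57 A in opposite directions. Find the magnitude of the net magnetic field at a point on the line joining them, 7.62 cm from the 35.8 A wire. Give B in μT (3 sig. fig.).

Each long wire gives B = μ₀I/(2πd). Distances are d₁ = 0.0762 m and d₂ = 0.0508 m.
B₁ = 9.40×10⁻⁵ T, B₂ = 2.98×10⁻⁵ T.
Between antiparallel currents both contributions point the same way, so they add. B = B₁ + B₂ = 9.40×10⁻⁵ + 2.98×10⁻⁵ = 1.24×10⁻⁴ T.

B ≈ 124 μT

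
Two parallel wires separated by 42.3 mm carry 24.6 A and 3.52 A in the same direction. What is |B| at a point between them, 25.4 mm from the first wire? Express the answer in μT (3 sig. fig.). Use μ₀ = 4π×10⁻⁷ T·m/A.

B ≈ 152 μT

Each long wire gives B = μ₀I/(2πd). Distances are d₁ = 0.0254 m and d₂ = 0.0169 m.
B₁ = 1.94×10⁻⁴ T, B₂ = 4.17×10⁻⁵ T.
Between parallel currents the two contributions point in opposite directions, so they subtract. B = |B₁ − B₂| = |1.94×10⁻⁴ − 4.17×10⁻⁵| = 1.52×10⁻⁴ T.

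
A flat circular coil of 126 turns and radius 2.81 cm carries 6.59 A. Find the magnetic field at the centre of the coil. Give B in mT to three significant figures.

B ≈ 18.6 mT

For an N-turn flat coil, B = Nμ₀I/(2R) with R = 0.0281 m.
B = 126 × 1.47×10⁻⁴ T = 1.86×10⁻² T.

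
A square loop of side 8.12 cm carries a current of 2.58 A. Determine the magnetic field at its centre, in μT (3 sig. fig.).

B ≈ 35.9 μT

Each side is a finite straight segment at perpendicular distance d = a/(2 tan(π/4)) = 0.0406 m from the centre, with end-angles ±π/4.
One side contributes B₁ = (μ₀I/4πd)·2 sin(π/4) = 8.99×10⁻⁶ T.
All 4 sides add in the same direction: B = 4 × 8.99×10⁻⁶ = 3.59×10⁻⁵ T.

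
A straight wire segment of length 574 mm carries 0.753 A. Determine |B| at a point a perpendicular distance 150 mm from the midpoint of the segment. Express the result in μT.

B ≈ 0.890 μT

For a finite straight segment, B = (μ₀I/4πd)(sinθ₁ + sinθ₂), where θ₁, θ₂ are the angles from the perpendicular to each end.
The perpendicular from the point meets the wire at its midpoint, so each end is L/2 = 0.287 m away along the wire.
sinθ₁ = 0.287/√(0.287²+0.15²) = 0.8863; sinθ₂ = 0.287/√(0.287²+0.15²) = 0.8863.
B = (4π×10⁻⁷ × 0.753) / (4π × 0.15) × (0.8863 + 0.8863) = 8.90×10⁻⁷ T.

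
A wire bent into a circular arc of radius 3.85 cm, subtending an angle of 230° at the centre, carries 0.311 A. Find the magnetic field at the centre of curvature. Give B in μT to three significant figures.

B ≈ 3.24 μT

The Biot–Savart field of a circular arc at its centre is B = μ₀Iφ/(4πR), with φ = 4.014 rad.
B = (4π×10⁻⁷ × 0.311 × 4.014) / (4π × 0.0385) = 3.24×10⁻⁶ T.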